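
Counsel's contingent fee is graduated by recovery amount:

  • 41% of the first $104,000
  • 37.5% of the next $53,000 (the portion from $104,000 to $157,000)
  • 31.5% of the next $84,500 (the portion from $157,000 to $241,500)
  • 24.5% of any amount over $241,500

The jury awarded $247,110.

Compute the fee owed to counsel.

$90,506.95

First $104,000 at 41% = $42,640.00
Next $53,000 at 37.5% = $19,875.00
Next $84,500 at 31.5% = $26,617.50
Remaining $5,610 at 24.5% = $1,374.45
Fee: $42,640.00 + $19,875.00 + $26,617.50 + $1,374.45 = $90,506.95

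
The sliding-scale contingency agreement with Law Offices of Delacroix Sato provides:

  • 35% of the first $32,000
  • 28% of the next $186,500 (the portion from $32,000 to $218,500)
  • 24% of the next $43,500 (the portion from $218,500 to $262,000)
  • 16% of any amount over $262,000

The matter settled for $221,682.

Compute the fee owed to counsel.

$64,183.68

First $32,000 at 35% = $11,200.00
Next $186,500 at 28% = $52,220.00
Remaining $3,182 at 24% = $763.68
Fee: $11,200.00 + $52,220.00 + $763.68 = $64,183.68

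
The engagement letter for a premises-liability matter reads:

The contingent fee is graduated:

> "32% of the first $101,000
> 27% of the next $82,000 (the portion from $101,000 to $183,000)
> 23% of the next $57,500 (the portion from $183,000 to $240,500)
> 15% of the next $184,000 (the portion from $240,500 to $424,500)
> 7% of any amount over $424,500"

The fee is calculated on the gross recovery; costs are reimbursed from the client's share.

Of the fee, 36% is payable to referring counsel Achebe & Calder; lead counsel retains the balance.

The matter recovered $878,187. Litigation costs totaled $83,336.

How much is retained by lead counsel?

$81,307.58

Fee base is the gross recovery, $878,187; costs are reimbursed separately.
First $101,000 at 32% = $32,320.00
Next $82,000 at 27% = $22,140.00
Next $57,500 at 23% = $13,225.00
Next $184,000 at 15% = $27,600.00
Remaining $453,687 at 7% = $31,758.09
Fee: $32,320.00 + $22,140.00 + $13,225.00 + $27,600.00 + $31,758.09 = $127,043.09
Referral share: 36% of $127,043.09 = $45,735.51; lead counsel retains $127,043.09 − $45,735.51 = $81,307.58.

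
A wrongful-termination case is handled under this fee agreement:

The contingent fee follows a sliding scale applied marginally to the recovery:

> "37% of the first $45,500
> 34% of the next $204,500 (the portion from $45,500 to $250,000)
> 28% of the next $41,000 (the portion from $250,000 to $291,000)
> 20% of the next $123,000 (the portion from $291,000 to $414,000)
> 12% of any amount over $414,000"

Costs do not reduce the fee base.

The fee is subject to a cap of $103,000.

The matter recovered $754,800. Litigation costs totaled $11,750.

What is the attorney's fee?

$103,000.00

Fee base is the gross recovery, $754,800; costs are reimbursed separately.
First $45,500 at 37% = $16,835.00
Next $204,500 at 34% = $69,530.00
Next $41,000 at 28% = $11,480.00
Next $123,000 at 20% = $24,600.00
Remaining $340,800 at 12% = $40,896.00
Fee: $16,835.00 + $69,530.00 + $11,480.00 + $24,600.00 + $40,896.00 = $163,341.00
$163,341.00 exceeds the $103,000 cap, so the fee is capped at $103,000.00.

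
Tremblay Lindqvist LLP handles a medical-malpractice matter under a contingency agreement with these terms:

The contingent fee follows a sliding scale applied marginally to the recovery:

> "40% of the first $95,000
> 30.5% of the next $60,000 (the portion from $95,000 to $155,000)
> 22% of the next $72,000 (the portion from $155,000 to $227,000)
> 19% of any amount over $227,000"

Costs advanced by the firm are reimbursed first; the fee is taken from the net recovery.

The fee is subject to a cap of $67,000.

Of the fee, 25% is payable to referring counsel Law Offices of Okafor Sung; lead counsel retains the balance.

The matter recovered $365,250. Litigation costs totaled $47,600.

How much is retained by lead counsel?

$50,250.00

Fee base (net of costs): $365,250 − $47,600 = $317,650
First $95,000 at 40% = $38,000.00
Next $60,000 at 30.5% = $18,300.00
Next $72,000 at 22% = $15,840.00
Remaining $90,650 at 19% = $17,223.50
Fee: $38,000.00 + $18,300.00 + $15,840.00 + $17,223.50 = $89,363.50
$89,363.50 exceeds the $67,000 cap, so the fee is capped at $67,000.00.
Referral share: 25% of $67,000.00 = $16,750.00; lead counsel retains $67,000.00 − $16,750.00 = $50,250.00.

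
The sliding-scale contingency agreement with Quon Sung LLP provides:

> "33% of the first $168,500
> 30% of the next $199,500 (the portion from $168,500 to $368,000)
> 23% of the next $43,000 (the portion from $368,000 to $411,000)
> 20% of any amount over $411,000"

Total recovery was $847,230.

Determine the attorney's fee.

First $168,500 at 33% = $55,605.00
Next $199,500 at 30% = $59,850.00
Next $43,000 at 23% = $9,890.00
Remaining $436,230 at 20% = $87,246.00
Fee: $55,605.00 + $59,850.00 + $9,890.00 + $87,246.00 = $212,591.00

$212,591.00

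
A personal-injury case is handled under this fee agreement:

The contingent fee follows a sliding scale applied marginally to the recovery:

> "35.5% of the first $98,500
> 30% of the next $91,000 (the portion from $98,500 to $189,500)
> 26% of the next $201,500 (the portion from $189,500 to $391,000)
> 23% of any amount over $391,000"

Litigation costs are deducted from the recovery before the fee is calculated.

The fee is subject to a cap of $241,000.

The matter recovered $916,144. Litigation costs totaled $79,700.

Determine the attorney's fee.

$217,109.62

Fee base (net of costs): $916,144 − $79,700 = $836,444
First $98,500 at 35.5% = $34,967.50
Next $91,000 at 30% = $27,300.00
Next $201,500 at 26% = $52,390.00
Remaining $445,444 at 23% = $102,452.12
Fee: $34,967.50 + $27,300.00 + $52,390.00 + $102,452.12 = $217,109.62
$217,109.62 is under the $241,000 cap.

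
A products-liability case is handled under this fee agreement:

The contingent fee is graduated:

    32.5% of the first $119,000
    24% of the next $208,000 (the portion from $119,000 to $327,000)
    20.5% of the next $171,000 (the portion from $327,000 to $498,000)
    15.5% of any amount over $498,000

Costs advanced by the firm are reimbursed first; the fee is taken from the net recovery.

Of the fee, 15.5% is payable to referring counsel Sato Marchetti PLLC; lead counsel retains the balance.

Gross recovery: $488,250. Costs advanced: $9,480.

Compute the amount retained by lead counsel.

Fee base (net of costs): $488,250 − $9,480 = $478,770
First $119,000 at 32.5% = $38,675.00
Next $208,000 at 24% = $49,920.00
Remaining $151,770 at 20.5% = $31,112.85
Fee: $38,675.00 + $49,920.00 + $31,112.85 = $119,707.85
Referral share: 15.5% of $119,707.85 = $18,554.72; lead counsel retains $119,707.85 − $18,554.72 = $101,153.13.

$101,153.13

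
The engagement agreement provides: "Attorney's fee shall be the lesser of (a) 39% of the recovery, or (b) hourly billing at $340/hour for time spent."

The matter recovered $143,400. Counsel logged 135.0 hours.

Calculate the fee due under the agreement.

$45,900.00

(a) 39% of $143,400 = $55,926.00
(b) 135.0 × $340 = $45,900.00
The lesser is (b): $45,900.00.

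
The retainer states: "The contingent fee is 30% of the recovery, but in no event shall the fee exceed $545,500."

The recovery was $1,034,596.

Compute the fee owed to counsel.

30% of $1,034,596 = $310,378.80
That is under the $545,500 cap.

$310,378.80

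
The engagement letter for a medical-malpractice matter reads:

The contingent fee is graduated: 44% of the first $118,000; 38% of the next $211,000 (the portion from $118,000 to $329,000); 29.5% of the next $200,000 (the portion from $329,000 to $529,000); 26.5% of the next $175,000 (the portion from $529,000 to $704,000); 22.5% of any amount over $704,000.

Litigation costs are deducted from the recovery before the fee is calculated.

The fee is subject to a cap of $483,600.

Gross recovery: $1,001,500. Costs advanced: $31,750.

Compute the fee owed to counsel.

Fee base (net of costs): $1,001,500 − $31,750 = $969,750
First $118,000 at 44% = $51,920.00
Next $211,000 at 38% = $80,180.00
Next $200,000 at 29.5% = $59,000.00
Next $175,000 at 26.5% = $46,375.00
Remaining $265,750 at 22.5% = $59,793.75
Fee: $51,920.00 + $80,180.00 + $59,000.00 + $46,375.00 + $59,793.75 = $297,268.75
$297,268.75 is under the $483,600 cap.

$297,268.75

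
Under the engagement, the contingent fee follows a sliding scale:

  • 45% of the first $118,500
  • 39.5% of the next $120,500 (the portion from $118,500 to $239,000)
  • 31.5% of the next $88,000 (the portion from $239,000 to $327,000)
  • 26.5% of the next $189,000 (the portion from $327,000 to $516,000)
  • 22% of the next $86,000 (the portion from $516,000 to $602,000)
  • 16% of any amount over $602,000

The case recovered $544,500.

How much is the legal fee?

$184,997.50

First $118,500 at 45% = $53,325.00
Next $120,500 at 39.5% = $47,597.50
Next $88,000 at 31.5% = $27,720.00
Next $189,000 at 26.5% = $50,085.00
Remaining $28,500 at 22% = $6,270.00
Fee: $53,325.00 + $47,597.50 + $27,720.00 + $50,085.00 + $6,270.00 = $184,997.50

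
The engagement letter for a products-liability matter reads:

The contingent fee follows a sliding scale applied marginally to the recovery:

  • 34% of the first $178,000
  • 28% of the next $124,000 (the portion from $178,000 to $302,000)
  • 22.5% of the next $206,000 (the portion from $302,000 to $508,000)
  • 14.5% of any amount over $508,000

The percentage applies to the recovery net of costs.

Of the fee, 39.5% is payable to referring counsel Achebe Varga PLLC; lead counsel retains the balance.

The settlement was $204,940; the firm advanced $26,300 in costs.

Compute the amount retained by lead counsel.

Fee base (net of costs): $204,940 − $26,300 = $178,640
First $178,000 at 34% = $60,520.00
Remaining $640 at 28% = $179.20
Fee: $60,520.00 + $179.20 = $60,699.20
Referral share: 39.5% of $60,699.20 = $23,976.18; lead counsel retains $60,699.20 − $23,976.18 = $36,723.02.

$36,723.02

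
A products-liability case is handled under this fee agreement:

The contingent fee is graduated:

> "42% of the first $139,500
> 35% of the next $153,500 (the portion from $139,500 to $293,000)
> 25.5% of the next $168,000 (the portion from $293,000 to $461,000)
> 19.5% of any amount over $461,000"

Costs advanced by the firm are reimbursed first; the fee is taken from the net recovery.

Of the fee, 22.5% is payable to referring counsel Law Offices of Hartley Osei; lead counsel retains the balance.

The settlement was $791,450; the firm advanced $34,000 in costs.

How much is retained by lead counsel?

Fee base (net of costs): $791,450 − $34,000 = $757,450
First $139,500 at 42% = $58,590.00
Next $153,500 at 35% = $53,725.00
Next $168,000 at 25.5% = $42,840.00
Remaining $296,450 at 19.5% = $57,807.75
Fee: $58,590.00 + $53,725.00 + $42,840.00 + $57,807.75 = $212,962.75
Referral share: 22.5% of $212,962.75 = $47,916.62; lead counsel retains $212,962.75 − $47,916.62 = $165,046.13.

$165,046.13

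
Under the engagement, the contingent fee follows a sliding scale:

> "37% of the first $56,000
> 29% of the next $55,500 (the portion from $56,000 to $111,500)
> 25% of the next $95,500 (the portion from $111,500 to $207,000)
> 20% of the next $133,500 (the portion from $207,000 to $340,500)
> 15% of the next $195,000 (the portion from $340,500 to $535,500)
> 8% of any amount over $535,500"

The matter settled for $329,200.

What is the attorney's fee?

$85,130.00

First $56,000 at 37% = $20,720.00
Next $55,500 at 29% = $16,095.00
Next $95,500 at 25% = $23,875.00
Remaining $122,200 at 20% = $24,440.00
Fee: $20,720.00 + $16,095.00 + $23,875.00 + $24,440.00 = $85,130.00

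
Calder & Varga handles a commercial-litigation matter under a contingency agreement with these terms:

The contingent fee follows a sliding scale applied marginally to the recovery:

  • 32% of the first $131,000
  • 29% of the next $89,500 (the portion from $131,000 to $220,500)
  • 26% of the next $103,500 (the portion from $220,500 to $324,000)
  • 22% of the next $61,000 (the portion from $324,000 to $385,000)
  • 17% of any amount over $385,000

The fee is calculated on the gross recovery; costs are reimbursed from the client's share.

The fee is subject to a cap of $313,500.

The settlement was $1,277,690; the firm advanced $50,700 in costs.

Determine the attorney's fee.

Fee base is the gross recovery, $1,277,690; costs are reimbursed separately.
First $131,000 at 32% = $41,920.00
Next $89,500 at 29% = $25,955.00
Next $103,500 at 26% = $26,910.00
Next $61,000 at 22% = $13,420.00
Remaining $892,690 at 17% = $151,757.30
Fee: $41,920.00 + $25,955.00 + $26,910.00 + $13,420.00 + $151,757.30 = $259,962.30
$259,962.30 is under the $313,500 cap.

$259,962.30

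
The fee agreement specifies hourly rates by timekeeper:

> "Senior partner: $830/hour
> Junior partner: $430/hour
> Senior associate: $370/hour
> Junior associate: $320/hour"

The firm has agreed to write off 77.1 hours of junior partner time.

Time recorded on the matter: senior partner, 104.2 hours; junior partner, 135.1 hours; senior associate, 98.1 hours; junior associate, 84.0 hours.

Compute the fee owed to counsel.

$174,603.00

Senior partner: 104.2 × $830 = $86,486.00
Junior partner: 135.1 × $430 = $58,093.00
Senior associate: 98.1 × $370 = $36,297.00
Junior associate: 84.0 × $320 = $26,880.00
Subtotal: $207,756.00
Write-off: 77.1 × $430 = $33,153.00
Total: $207,756.00 − $33,153.00 = $174,603.00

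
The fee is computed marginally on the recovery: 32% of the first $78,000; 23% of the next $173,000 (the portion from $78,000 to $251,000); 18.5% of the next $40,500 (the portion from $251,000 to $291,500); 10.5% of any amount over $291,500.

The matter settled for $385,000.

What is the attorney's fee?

$82,060.00

First $78,000 at 32% = $24,960.00
Next $173,000 at 23% = $39,790.00
Next $40,500 at 18.5% = $7,492.50
Remaining $93,500 at 10.5% = $9,817.50
Fee: $24,960.00 + $39,790.00 + $7,492.50 + $9,817.50 = $82,060.00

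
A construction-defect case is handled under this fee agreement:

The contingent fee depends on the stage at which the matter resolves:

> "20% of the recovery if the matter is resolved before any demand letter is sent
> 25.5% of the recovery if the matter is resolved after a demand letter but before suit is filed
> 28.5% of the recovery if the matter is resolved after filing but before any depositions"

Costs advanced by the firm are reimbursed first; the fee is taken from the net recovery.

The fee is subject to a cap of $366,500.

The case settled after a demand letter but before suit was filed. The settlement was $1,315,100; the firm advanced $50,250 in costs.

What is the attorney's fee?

Fee base (net of costs): $1,315,100 − $50,250 = $1,264,850
The matter settled after a demand letter but before suit was filed, so the 25.5% rate applies.
$1,264,850 × 25.5% = $322,536.75
$322,536.75 is under the $366,500 cap.

$322,536.75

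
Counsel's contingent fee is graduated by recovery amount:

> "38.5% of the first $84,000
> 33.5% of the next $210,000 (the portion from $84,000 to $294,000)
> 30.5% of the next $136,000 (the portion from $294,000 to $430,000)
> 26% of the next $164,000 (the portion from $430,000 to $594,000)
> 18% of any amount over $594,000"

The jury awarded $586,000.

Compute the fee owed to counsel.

First $84,000 at 38.5% = $32,340.00
Next $210,000 at 33.5% = $70,350.00
Next $136,000 at 30.5% = $41,480.00
Remaining $156,000 at 26% = $40,560.00
Fee: $32,340.00 + $70,350.00 + $41,480.00 + $40,560.00 = $184,730.00

$184,730.00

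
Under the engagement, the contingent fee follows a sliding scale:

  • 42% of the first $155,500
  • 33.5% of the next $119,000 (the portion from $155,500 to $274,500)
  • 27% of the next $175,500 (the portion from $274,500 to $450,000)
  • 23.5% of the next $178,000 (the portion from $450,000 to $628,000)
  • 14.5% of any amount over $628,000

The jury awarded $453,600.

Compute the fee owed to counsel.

First $155,500 at 42% = $65,310.00
Next $119,000 at 33.5% = $39,865.00
Next $175,500 at 27% = $47,385.00
Remaining $3,600 at 23.5% = $846.00
Fee: $65,310.00 + $39,865.00 + $47,385.00 + $846.00 = $153,406.00

$153,406.00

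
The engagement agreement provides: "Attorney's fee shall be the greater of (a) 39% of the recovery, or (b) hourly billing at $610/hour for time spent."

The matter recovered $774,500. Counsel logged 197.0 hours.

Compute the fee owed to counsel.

(a) 39% of $774,500 = $302,055.00
(b) 197.0 × $610 = $120,170.00
The greater is (a): $302,055.00.

$302,055.00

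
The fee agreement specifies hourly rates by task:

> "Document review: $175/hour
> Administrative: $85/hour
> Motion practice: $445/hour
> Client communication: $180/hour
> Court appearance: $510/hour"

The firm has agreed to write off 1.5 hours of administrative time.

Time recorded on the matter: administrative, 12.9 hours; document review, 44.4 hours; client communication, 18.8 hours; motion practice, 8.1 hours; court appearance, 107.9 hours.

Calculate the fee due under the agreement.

Document review: 44.4 × $175 = $7,770.00
Administrative: 12.9 × $85 = $1,096.50
Motion practice: 8.1 × $445 = $3,604.50
Client communication: 18.8 × $180 = $3,384.00
Court appearance: 107.9 × $510 = $55,029.00
Subtotal: $70,884.00
Write-off: 1.5 × $85 = $127.50
Total: $70,884.00 − $127.50 = $70,756.50

$70,756.50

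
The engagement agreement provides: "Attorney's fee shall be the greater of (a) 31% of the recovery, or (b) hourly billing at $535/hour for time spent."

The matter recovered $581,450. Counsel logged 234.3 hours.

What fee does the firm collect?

(a) 31% of $581,450 = $180,249.50
(b) 234.3 × $535 = $125,350.50
The greater is (a): $180,249.50.

$180,249.50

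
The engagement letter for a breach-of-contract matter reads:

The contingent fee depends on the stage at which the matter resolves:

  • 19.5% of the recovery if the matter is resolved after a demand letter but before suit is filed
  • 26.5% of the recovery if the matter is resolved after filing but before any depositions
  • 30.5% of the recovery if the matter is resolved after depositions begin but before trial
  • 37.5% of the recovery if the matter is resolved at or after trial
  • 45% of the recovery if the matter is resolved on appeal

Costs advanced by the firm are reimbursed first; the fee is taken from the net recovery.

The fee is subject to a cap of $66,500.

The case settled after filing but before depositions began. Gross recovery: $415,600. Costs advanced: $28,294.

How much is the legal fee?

Fee base (net of costs): $415,600 − $28,294 = $387,306
The matter settled after filing but before depositions began, so the 26.5% rate applies.
$387,306 × 26.5% = $102,636.09
$102,636.09 exceeds the $66,500 cap, so the fee is capped at $66,500.00.

$66,500.00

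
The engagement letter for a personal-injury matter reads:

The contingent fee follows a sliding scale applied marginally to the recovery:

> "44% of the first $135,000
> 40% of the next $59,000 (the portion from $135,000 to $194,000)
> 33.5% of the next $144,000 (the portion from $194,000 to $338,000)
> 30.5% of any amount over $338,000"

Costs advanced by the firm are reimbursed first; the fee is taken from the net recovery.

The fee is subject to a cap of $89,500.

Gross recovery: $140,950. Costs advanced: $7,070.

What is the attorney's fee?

Fee base (net of costs): $140,950 − $7,070 = $133,880
First $133,880 at 44% = $58,907.20
$58,907.20 is under the $89,500 cap.

$58,907.20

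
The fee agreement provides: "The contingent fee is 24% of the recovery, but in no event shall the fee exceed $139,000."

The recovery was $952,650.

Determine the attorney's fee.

24% of $952,650 = $228,636.00
That exceeds the $139,000 cap, so the fee is capped at $139,000.

$139,000.00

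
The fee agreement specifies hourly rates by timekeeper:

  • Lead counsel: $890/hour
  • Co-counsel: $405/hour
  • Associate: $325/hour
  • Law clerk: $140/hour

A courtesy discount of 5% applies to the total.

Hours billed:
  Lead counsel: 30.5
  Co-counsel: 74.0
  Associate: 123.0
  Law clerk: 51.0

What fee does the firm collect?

Lead counsel: 30.5 × $890 = $27,145.00
Co-counsel: 74.0 × $405 = $29,970.00
Associate: 123.0 × $325 = $39,975.00
Law clerk: 51.0 × $140 = $7,140.00
Subtotal: $104,230.00
Less 5% discount: −$5,211.50
Total: $104,230.00 − $5,211.50 = $99,018.50

$99,018.50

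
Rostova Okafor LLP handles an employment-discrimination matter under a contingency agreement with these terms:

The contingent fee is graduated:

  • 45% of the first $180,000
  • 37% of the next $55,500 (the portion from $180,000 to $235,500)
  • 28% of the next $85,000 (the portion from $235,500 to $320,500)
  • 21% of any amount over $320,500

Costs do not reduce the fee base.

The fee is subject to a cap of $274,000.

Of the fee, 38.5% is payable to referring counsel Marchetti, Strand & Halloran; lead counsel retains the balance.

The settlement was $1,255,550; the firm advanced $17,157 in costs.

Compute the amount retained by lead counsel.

$168,510.00

Fee base is the gross recovery, $1,255,550; costs are reimbursed separately.
First $180,000 at 45% = $81,000.00
Next $55,500 at 37% = $20,535.00
Next $85,000 at 28% = $23,800.00
Remaining $935,050 at 21% = $196,360.50
Fee: $81,000.00 + $20,535.00 + $23,800.00 + $196,360.50 = $321,695.50
$321,695.50 exceeds the $274,000 cap, so the fee is capped at $274,000.00.
Referral share: 38.5% of $274,000.00 = $105,490.00; lead counsel retains $274,000.00 − $105,490.00 = $168,510.00.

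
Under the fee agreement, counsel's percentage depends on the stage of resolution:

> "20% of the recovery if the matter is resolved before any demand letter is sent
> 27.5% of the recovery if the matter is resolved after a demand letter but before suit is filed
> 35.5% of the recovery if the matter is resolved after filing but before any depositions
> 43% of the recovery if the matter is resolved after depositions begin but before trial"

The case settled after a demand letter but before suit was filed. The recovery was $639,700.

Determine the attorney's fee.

The matter settled after a demand letter but before suit was filed, so the 27.5% rate applies.
$639,700 × 27.5% = $175,917.50

$175,917.50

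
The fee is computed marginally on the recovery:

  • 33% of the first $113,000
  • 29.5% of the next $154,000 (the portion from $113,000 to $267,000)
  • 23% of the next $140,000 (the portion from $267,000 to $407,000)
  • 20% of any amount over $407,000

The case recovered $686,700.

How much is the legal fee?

$170,860.00

First $113,000 at 33% = $37,290.00
Next $154,000 at 29.5% = $45,430.00
Next $140,000 at 23% = $32,200.00
Remaining $279,700 at 20% = $55,940.00
Fee: $37,290.00 + $45,430.00 + $32,200.00 + $55,940.00 = $170,860.00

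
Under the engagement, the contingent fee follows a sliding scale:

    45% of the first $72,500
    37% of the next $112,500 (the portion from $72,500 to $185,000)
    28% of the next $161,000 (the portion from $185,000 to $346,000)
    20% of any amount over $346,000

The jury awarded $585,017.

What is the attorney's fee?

First $72,500 at 45% = $32,625.00
Next $112,500 at 37% = $41,625.00
Next $161,000 at 28% = $45,080.00
Remaining $239,017 at 20% = $47,803.40
Fee: $32,625.00 + $41,625.00 + $45,080.00 + $47,803.40 = $167,133.40

$167,133.40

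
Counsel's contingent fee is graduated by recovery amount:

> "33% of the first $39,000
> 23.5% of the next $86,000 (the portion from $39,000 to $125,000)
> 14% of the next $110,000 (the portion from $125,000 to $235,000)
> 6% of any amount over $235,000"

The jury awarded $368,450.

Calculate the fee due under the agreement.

$56,487.00

First $39,000 at 33% = $12,870.00
Next $86,000 at 23.5% = $20,210.00
Next $110,000 at 14% = $15,400.00
Remaining $133,450 at 6% = $8,007.00
Fee: $12,870.00 + $20,210.00 + $15,400.00 + $8,007.00 = $56,487.00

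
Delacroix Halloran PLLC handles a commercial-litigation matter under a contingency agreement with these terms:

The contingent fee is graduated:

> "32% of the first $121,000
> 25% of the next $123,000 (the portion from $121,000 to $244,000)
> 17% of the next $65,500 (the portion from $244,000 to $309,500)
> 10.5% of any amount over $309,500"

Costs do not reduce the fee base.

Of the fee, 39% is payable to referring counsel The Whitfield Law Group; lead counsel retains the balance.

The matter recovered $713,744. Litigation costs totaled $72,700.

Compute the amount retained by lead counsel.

Fee base is the gross recovery, $713,744; costs are reimbursed separately.
First $121,000 at 32% = $38,720.00
Next $123,000 at 25% = $30,750.00
Next $65,500 at 17% = $11,135.00
Remaining $404,244 at 10.5% = $42,445.62
Fee: $38,720.00 + $30,750.00 + $11,135.00 + $42,445.62 = $123,050.62
Referral share: 39% of $123,050.62 = $47,989.74; lead counsel retains $123,050.62 − $47,989.74 = $75,060.88.

$75,060.88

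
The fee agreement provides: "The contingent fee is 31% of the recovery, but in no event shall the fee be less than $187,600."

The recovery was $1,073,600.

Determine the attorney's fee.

$332,816.00

31% of $1,073,600 = $332,816.00
That exceeds the $187,600 minimum.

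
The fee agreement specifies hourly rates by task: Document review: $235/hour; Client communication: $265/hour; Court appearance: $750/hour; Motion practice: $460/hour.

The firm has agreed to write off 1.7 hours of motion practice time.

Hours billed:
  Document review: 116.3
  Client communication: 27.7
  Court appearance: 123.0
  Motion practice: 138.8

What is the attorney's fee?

Document review: 116.3 × $235 = $27,330.50
Client communication: 27.7 × $265 = $7,340.50
Court appearance: 123.0 × $750 = $92,250.00
Motion practice: 138.8 × $460 = $63,848.00
Subtotal: $190,769.00
Write-off: 1.7 × $460 = $782.00
Total: $190,769.00 − $782.00 = $189,987.00

$189,987.00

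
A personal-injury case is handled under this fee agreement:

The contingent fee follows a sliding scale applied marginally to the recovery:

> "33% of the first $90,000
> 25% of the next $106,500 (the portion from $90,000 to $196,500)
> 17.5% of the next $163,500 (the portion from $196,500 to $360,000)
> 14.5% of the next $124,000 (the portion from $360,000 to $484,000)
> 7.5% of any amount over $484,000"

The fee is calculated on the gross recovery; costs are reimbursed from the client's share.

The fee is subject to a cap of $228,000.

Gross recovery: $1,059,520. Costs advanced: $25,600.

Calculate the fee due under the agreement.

Fee base is the gross recovery, $1,059,520; costs are reimbursed separately.
First $90,000 at 33% = $29,700.00
Next $106,500 at 25% = $26,625.00
Next $163,500 at 17.5% = $28,612.50
Next $124,000 at 14.5% = $17,980.00
Remaining $575,520 at 7.5% = $43,164.00
Fee: $29,700.00 + $26,625.00 + $28,612.50 + $17,980.00 + $43,164.00 = $146,081.50
$146,081.50 is under the $228,000 cap.

$146,081.50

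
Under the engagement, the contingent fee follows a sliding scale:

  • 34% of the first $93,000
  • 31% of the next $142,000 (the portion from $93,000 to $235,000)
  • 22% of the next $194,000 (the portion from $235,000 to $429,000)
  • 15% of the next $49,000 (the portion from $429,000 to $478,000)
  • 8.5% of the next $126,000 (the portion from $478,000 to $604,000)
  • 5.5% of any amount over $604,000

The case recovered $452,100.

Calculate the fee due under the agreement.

First $93,000 at 34% = $31,620.00
Next $142,000 at 31% = $44,020.00
Next $194,000 at 22% = $42,680.00
Remaining $23,100 at 15% = $3,465.00
Fee: $31,620.00 + $44,020.00 + $42,680.00 + $3,465.00 = $121,785.00

$121,785.00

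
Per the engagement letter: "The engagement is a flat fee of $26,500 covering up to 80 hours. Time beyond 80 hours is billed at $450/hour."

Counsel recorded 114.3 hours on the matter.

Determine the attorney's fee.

Flat fee: $26,500.00
Excess hours: 114.3 − 80 = 34.3
Overrun: 34.3 × $450 = $15,435.00
Total: $26,500.00 + $15,435.00 = $41,935.00

$41,935.00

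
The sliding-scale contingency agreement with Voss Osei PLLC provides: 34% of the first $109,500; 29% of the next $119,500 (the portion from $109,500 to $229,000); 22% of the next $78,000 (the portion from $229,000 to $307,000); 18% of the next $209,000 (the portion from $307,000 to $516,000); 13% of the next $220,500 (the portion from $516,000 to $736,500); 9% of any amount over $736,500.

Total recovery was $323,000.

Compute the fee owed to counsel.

$91,925.00

First $109,500 at 34% = $37,230.00
Next $119,500 at 29% = $34,655.00
Next $78,000 at 22% = $17,160.00
Remaining $16,000 at 18% = $2,880.00
Fee: $37,230.00 + $34,655.00 + $17,160.00 + $2,880.00 = $91,925.00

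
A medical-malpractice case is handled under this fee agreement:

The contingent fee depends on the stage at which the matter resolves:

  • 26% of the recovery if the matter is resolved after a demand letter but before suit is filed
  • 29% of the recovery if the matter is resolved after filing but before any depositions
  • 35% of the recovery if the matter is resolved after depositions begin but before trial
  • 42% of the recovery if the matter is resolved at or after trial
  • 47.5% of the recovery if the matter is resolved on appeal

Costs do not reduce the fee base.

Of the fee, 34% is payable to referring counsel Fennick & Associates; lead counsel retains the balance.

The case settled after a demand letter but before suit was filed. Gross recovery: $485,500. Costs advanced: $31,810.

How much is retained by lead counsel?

Fee base is the gross recovery, $485,500; costs are reimbursed separately.
The matter settled after a demand letter but before suit was filed, so the 26% rate applies.
$485,500 × 26% = $126,230.00
Referral share: 34% of $126,230.00 = $42,918.20; lead counsel retains $126,230.00 − $42,918.20 = $83,311.80.

$83,311.80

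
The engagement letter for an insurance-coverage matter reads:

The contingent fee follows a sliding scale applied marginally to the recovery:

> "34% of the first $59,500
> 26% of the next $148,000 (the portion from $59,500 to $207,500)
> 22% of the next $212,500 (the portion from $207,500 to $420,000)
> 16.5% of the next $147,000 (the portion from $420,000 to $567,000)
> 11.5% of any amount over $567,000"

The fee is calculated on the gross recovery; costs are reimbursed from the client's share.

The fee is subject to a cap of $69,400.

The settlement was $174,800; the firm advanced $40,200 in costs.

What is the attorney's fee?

Fee base is the gross recovery, $174,800; costs are reimbursed separately.
First $59,500 at 34% = $20,230.00
Remaining $115,300 at 26% = $29,978.00
Fee: $20,230.00 + $29,978.00 = $50,208.00
$50,208.00 is under the $69,400 cap.

$50,208.00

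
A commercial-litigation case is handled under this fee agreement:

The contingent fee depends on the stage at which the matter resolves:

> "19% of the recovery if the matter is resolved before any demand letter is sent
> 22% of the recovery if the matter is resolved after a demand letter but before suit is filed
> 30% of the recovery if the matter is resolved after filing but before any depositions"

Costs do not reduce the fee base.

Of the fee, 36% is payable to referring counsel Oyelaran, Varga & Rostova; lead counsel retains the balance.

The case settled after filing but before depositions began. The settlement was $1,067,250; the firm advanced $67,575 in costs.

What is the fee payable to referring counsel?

Fee base is the gross recovery, $1,067,250; costs are reimbursed separately.
The matter settled after filing but before depositions began, so the 30% rate applies.
$1,067,250 × 30% = $320,175.00
Referral share: 36% of $320,175.00 = $115,263.00; lead counsel retains $320,175.00 − $115,263.00 = $204,912.00.

$115,263.00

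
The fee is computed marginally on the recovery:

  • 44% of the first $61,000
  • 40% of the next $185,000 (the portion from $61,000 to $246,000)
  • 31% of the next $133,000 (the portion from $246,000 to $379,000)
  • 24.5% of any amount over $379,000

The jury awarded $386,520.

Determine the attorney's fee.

First $61,000 at 44% = $26,840.00
Next $185,000 at 40% = $74,000.00
Next $133,000 at 31% = $41,230.00
Remaining $7,520 at 24.5% = $1,842.40
Fee: $26,840.00 + $74,000.00 + $41,230.00 + $1,842.40 = $143,912.40

$143,912.40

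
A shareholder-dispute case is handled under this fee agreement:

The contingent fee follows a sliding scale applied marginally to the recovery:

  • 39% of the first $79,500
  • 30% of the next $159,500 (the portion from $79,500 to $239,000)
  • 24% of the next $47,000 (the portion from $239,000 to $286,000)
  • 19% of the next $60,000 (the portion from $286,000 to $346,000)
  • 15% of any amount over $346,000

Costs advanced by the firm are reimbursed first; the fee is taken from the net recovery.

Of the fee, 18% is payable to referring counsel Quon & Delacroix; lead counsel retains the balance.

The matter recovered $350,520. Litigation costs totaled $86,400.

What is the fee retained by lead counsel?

$69,604.72

Fee base (net of costs): $350,520 − $86,400 = $264,120
First $79,500 at 39% = $31,005.00
Next $159,500 at 30% = $47,850.00
Remaining $25,120 at 24% = $6,028.80
Fee: $31,005.00 + $47,850.00 + $6,028.80 = $84,883.80
Referral share: 18% of $84,883.80 = $15,279.08; lead counsel retains $84,883.80 − $15,279.08 = $69,604.72.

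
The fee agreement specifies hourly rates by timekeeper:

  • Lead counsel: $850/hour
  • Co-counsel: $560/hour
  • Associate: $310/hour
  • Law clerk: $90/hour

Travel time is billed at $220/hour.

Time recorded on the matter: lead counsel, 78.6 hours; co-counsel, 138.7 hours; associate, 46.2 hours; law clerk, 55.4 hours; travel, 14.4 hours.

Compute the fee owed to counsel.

$166,958.00

Lead counsel: 78.6 × $850 = $66,810.00
Co-counsel: 138.7 × $560 = $77,672.00
Associate: 46.2 × $310 = $14,322.00
Law clerk: 55.4 × $90 = $4,986.00
Subtotal: $66,810.00 + $77,672.00 + $14,322.00 + $4,986.00 = $163,790.00
Travel: 14.4 × $220 = $3,168.00
Total: $163,790.00 + $3,168.00 = $166,958.00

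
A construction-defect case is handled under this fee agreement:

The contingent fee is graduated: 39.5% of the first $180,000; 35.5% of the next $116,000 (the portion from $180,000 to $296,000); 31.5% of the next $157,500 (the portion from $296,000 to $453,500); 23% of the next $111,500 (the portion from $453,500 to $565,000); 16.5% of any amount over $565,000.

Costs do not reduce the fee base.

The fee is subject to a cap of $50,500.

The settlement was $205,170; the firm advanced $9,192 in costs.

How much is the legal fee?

$50,500.00

Fee base is the gross recovery, $205,170; costs are reimbursed separately.
First $180,000 at 39.5% = $71,100.00
Remaining $25,170 at 35.5% = $8,935.35
Fee: $71,100.00 + $8,935.35 = $80,035.35
$80,035.35 exceeds the $50,500 cap, so the fee is capped at $50,500.00.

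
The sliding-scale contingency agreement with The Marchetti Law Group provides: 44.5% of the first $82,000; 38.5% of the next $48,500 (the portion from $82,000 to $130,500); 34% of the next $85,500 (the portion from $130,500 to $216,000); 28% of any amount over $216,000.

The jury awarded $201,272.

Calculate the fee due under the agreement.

$79,224.98

First $82,000 at 44.5% = $36,490.00
Next $48,500 at 38.5% = $18,672.50
Remaining $70,772 at 34% = $24,062.48
Fee: $36,490.00 + $18,672.50 + $24,062.48 = $79,224.98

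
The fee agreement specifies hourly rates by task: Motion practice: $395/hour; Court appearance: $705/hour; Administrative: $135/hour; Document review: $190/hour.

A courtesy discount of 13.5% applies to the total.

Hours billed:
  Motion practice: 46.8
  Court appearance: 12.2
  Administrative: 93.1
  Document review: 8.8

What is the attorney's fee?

$35,748.29

Motion practice: 46.8 × $395 = $18,486.00
Court appearance: 12.2 × $705 = $8,601.00
Administrative: 93.1 × $135 = $12,568.50
Document review: 8.8 × $190 = $1,672.00
Subtotal: $41,327.50
Less 13.5% discount: −$5,579.21
Total: $41,327.50 − $5,579.21 = $35,748.29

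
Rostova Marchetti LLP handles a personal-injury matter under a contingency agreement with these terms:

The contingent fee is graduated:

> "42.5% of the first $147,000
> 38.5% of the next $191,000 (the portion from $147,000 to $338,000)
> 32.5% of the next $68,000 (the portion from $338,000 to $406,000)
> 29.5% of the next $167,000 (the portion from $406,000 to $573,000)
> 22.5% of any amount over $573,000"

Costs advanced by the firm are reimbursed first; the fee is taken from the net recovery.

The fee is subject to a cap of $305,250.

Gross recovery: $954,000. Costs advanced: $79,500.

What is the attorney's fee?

$275,212.50

Fee base (net of costs): $954,000 − $79,500 = $874,500
First $147,000 at 42.5% = $62,475.00
Next $191,000 at 38.5% = $73,535.00
Next $68,000 at 32.5% = $22,100.00
Next $167,000 at 29.5% = $49,265.00
Remaining $301,500 at 22.5% = $67,837.50
Fee: $62,475.00 + $73,535.00 + $22,100.00 + $49,265.00 + $67,837.50 = $275,212.50
$275,212.50 is under the $305,250 cap.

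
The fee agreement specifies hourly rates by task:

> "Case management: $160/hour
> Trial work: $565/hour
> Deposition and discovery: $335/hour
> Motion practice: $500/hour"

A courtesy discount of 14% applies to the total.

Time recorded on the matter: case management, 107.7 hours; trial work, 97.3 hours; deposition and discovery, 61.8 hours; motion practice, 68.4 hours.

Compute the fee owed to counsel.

Case management: 107.7 × $160 = $17,232.00
Trial work: 97.3 × $565 = $54,974.50
Deposition and discovery: 61.8 × $335 = $20,703.00
Motion practice: 68.4 × $500 = $34,200.00
Subtotal: $127,109.50
Less 14% discount: −$17,795.33
Total: $127,109.50 − $17,795.33 = $109,314.17

$109,314.17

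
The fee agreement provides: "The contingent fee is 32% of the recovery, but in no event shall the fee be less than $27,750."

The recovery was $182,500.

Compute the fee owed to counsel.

32% of $182,500 = $58,400.00
That exceeds the $27,750 minimum.

$58,400.00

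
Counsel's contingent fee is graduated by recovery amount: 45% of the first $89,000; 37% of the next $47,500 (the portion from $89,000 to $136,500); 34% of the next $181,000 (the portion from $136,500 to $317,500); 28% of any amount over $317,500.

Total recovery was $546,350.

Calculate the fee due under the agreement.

First $89,000 at 45% = $40,050.00
Next $47,500 at 37% = $17,575.00
Next $181,000 at 34% = $61,540.00
Remaining $228,850 at 28% = $64,078.00
Fee: $40,050.00 + $17,575.00 + $61,540.00 + $64,078.00 = $183,243.00

$183,243.00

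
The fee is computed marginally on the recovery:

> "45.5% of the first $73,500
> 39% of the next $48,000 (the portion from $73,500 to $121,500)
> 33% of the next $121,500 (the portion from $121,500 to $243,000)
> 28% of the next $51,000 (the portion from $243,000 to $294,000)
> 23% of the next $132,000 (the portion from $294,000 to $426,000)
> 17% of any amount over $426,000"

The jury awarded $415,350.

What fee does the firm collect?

First $73,500 at 45.5% = $33,442.50
Next $48,000 at 39% = $18,720.00
Next $121,500 at 33% = $40,095.00
Next $51,000 at 28% = $14,280.00
Remaining $121,350 at 23% = $27,910.50
Fee: $33,442.50 + $18,720.00 + $40,095.00 + $14,280.00 + $27,910.50 = $134,448.00

$134,448.00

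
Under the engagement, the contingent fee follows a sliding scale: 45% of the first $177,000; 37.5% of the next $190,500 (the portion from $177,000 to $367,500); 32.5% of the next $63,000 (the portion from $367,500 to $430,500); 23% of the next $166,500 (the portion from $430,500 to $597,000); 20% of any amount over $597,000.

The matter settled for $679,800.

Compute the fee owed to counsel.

$226,417.50

First $177,000 at 45% = $79,650.00
Next $190,500 at 37.5% = $71,437.50
Next $63,000 at 32.5% = $20,475.00
Next $166,500 at 23% = $38,295.00
Remaining $82,800 at 20% = $16,560.00
Fee: $79,650.00 + $71,437.50 + $20,475.00 + $38,295.00 + $16,560.00 = $226,417.50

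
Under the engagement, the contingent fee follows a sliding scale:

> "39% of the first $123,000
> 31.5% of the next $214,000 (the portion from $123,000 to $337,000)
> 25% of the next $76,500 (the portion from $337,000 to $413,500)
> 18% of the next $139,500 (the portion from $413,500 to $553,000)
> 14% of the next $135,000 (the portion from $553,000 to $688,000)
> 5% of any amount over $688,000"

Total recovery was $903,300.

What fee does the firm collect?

$189,280.00

First $123,000 at 39% = $47,970.00
Next $214,000 at 31.5% = $67,410.00
Next $76,500 at 25% = $19,125.00
Next $139,500 at 18% = $25,110.00
Next $135,000 at 14% = $18,900.00
Remaining $215,300 at 5% = $10,765.00
Fee: $47,970.00 + $67,410.00 + $19,125.00 + $25,110.00 + $18,900.00 + $10,765.00 = $189,280.00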